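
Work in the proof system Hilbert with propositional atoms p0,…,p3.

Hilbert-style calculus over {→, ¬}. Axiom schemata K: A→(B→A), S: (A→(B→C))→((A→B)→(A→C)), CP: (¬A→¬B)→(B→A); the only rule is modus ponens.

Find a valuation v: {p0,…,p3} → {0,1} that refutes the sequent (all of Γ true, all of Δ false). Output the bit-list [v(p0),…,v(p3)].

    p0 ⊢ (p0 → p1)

Truth-table refutation:
  v=0000: Γ:[p0=F] Δ:[(p0 → p1)=T] refutes=False
  v=0001: Γ:[p0=F] Δ:[(p0 → p1)=T] refutes=False
  v=0010: Γ:[p0=F] Δ:[(p0 → p1)=T] refutes=False
  v=0011: Γ:[p0=F] Δ:[(p0 → p1)=T] refutes=False
  v=0100: Γ:[p0=F] Δ:[(p0 → p1)=T] refutes=False
  v=0101: Γ:[p0=F] Δ:[(p0 → p1)=T] refutes=False
  v=0110: Γ:[p0=F] Δ:[(p0 → p1)=T] refutes=False
  v=0111: Γ:[p0=F] Δ:[(p0 → p1)=T] refutes=False
  v=1000: Γ:[p0=T] Δ:[(p0 → p1)=F] refutes=True  ← countermodel

Result: [1, 0, 0, 0]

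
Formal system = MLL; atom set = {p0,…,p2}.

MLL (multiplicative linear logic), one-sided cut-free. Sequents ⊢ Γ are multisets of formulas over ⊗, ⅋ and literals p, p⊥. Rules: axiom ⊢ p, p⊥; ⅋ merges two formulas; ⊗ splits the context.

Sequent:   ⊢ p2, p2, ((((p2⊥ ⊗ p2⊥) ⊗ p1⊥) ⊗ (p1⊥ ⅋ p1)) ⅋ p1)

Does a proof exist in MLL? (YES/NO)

Derivation (root first):
[⅋]  ⊢ p2, p2, ((((p2⊥ ⊗ p2⊥) ⊗ p1⊥) ⊗ (p1⊥ ⅋ p1)) ⅋ p1)
  [⊗]  ⊢ p2, p2, p1, (((p2⊥ ⊗ p2⊥) ⊗ p1⊥) ⊗ (p1⊥ ⅋ p1))
    [⊗]  ⊢ p2, p2, p1, ((p2⊥ ⊗ p2⊥) ⊗ p1⊥)
      [⊗]  ⊢ p2, p2, (p2⊥ ⊗ p2⊥)
        [Ax]  ⊢ p2, p2⊥
        [Ax]  ⊢ p2, p2⊥
      [Ax]  ⊢ p1, p1⊥
    [⅋]  ⊢ (p1⊥ ⅋ p1)
      [Ax]  ⊢ p1, p1⊥

Result: YES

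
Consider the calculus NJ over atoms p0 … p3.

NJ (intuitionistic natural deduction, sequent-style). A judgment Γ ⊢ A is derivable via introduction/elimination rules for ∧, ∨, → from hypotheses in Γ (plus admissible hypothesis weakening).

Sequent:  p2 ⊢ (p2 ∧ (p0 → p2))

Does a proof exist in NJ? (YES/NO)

Derivation (root first):
[∧I] p2 ⊢ (p2 ∧ (p0 → p2))
  [Ax] p2 ⊢ p2
  [→I] p2 ⊢ (p0 → p2)
    [Wk] p2, p0 ⊢ p2
      [Ax] p2 ⊢ p2

Result: YES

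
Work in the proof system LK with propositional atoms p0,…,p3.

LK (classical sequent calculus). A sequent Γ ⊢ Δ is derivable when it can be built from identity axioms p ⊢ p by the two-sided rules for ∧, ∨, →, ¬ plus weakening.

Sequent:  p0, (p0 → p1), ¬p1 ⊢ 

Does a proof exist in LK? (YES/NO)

Derivation trace:
[¬L] p0, (p0 → p1), ¬p1 ⊢ 
  [→L] p0, (p0 → p1) ⊢ p1
    [Ax] p0 ⊢ p0
    [Ax] p1 ⊢ p1

Result: YES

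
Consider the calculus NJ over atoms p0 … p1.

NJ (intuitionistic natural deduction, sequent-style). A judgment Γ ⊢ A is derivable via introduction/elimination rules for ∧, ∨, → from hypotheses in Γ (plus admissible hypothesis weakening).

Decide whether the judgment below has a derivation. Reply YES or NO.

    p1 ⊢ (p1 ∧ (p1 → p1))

Proof tree:
[∧I] p1 ⊢ (p1 ∧ (p1 → p1))
  [Ax] p1 ⊢ p1
  [→I]  ⊢ (p1 → p1)
    [Ax] p1 ⊢ p1

Result: YES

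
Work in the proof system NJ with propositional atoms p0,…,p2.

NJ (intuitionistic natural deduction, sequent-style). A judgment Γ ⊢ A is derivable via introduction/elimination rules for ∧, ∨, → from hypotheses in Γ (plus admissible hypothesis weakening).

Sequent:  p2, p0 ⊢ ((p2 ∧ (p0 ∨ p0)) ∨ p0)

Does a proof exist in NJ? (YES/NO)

Derivation (root first):
[∨I₁] p2, p0 ⊢ ((p2 ∧ (p0 ∨ p0)) ∨ p0)
  [∧I] p2, p0 ⊢ (p2 ∧ (p0 ∨ p0))
    [Ax] p2 ⊢ p2
    [∨I₂] p0 ⊢ (p0 ∨ p0)
      [Ax] p0 ⊢ p0

Result: YES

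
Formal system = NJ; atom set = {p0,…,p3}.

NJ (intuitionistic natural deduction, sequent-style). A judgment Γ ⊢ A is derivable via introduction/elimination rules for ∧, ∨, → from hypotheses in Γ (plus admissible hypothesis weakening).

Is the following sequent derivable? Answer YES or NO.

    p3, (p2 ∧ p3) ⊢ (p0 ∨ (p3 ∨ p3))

Derivation trace:
[∨I₂] p3, (p2 ∧ p3) ⊢ (p0 ∨ (p3 ∨ p3))
  [Wk] p3, (p2 ∧ p3) ⊢ (p3 ∨ p3)
    [∨I₁] p3 ⊢ (p3 ∨ p3)
      [Ax] p3 ⊢ p3

Result: YES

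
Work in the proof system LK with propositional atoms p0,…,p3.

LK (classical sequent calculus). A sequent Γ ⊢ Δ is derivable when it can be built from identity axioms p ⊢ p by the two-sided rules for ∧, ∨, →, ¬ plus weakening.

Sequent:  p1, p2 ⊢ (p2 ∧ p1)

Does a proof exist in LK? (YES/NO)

Proof tree:
[∧R] p1, p2 ⊢ (p2 ∧ p1)
  [Ax] p2 ⊢ p2
  [WL] p1, p1 ⊢ p1
    [Ax] p1 ⊢ p1

Result: YES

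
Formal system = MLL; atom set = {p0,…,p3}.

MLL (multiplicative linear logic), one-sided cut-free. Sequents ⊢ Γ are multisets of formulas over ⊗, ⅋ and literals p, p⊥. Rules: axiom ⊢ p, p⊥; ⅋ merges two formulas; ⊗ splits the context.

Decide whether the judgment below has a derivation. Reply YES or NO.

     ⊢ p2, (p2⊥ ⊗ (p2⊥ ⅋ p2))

Derivation trace:
[⊗]  ⊢ p2, (p2⊥ ⊗ (p2⊥ ⅋ p2))
  [Ax]  ⊢ p2, p2⊥
  [⅋]  ⊢ (p2⊥ ⅋ p2)
    [Ax]  ⊢ p2, p2⊥

Result: YES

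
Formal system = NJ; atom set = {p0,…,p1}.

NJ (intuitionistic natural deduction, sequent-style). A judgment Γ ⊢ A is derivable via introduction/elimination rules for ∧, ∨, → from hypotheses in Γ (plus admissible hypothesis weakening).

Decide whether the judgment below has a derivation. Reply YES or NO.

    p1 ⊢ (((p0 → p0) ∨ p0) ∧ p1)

Derivation trace:
[∧I] p1 ⊢ (((p0 → p0) ∨ p0) ∧ p1)
  [∨I₁]  ⊢ ((p0 → p0) ∨ p0)
    [→I]  ⊢ (p0 → p0)
      [Ax] p0 ⊢ p0
  [Ax] p1 ⊢ p1

Result: YES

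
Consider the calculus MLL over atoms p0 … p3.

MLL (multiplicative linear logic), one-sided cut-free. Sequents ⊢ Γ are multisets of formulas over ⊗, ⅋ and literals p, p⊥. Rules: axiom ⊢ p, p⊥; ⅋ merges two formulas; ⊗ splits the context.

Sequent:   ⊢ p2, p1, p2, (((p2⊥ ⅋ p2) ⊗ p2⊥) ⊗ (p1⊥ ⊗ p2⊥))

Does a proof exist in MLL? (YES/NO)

Derivation trace:
[⊗]  ⊢ p2, p1, p2, (((p2⊥ ⅋ p2) ⊗ p2⊥) ⊗ (p1⊥ ⊗ p2⊥))
  [⊗]  ⊢ p2, ((p2⊥ ⅋ p2) ⊗ p2⊥)
    [⅋]  ⊢ (p2⊥ ⅋ p2)
      [Ax]  ⊢ p2, p2⊥
    [Ax]  ⊢ p2, p2⊥
  [⊗]  ⊢ p1, p2, (p1⊥ ⊗ p2⊥)
    [Ax]  ⊢ p1, p1⊥
    [Ax]  ⊢ p2, p2⊥

Result: YES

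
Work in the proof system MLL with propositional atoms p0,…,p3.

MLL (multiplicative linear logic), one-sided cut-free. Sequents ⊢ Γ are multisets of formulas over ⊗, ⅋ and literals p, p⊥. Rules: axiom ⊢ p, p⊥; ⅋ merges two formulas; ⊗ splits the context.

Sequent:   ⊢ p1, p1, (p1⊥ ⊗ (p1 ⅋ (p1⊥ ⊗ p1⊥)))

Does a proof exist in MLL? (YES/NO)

Derivation trace:
[⊗]  ⊢ p1, p1, (p1⊥ ⊗ (p1 ⅋ (p1⊥ ⊗ p1⊥)))
  [Ax]  ⊢ p1, p1⊥
  [⅋]  ⊢ p1, (p1 ⅋ (p1⊥ ⊗ p1⊥))
    [⊗]  ⊢ p1, p1, (p1⊥ ⊗ p1⊥)
      [Ax]  ⊢ p1, p1⊥
      [Ax]  ⊢ p1, p1⊥

Result: YES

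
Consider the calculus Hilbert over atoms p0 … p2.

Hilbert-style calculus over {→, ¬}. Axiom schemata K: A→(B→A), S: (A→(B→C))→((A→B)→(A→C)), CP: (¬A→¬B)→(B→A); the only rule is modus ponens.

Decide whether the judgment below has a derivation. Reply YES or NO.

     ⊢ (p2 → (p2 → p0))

Truth-table refutation:
  v=000: Γ:[] Δ:[(p2 → (p2 → p0))=T] refutes=False
  v=001: Γ:[] Δ:[(p2 → (p2 → p0))=F] refutes=True  ← countermodel

Result: NO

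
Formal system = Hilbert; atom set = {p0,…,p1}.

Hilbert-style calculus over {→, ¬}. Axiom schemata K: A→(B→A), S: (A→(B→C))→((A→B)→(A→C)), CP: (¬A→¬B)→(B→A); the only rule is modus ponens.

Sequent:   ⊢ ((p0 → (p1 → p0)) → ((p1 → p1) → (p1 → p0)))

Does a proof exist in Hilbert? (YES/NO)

Truth-table refutation:
  v=00: Γ:[] Δ:[((p0 → (p1 → p0)) → ((p1 → p1) → (p1 → p0)))=T] refutes=False
  v=01: Γ:[] Δ:[((p0 → (p1 → p0)) → ((p1 → p1) → (p1 → p0)))=F] refutes=True  ← countermodel

Result: NO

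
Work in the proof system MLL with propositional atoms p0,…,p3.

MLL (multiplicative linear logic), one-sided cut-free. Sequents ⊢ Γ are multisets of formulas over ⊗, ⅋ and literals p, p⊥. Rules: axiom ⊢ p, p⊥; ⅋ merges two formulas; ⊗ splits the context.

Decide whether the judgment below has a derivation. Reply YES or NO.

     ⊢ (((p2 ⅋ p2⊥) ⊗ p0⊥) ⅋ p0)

Derivation trace:
[⅋]  ⊢ (((p2 ⅋ p2⊥) ⊗ p0⊥) ⅋ p0)
  [⊗]  ⊢ p0, ((p2 ⅋ p2⊥) ⊗ p0⊥)
    [⅋]  ⊢ (p2 ⅋ p2⊥)
      [Ax]  ⊢ p2, p2⊥
    [Ax]  ⊢ p0, p0⊥

Result: YES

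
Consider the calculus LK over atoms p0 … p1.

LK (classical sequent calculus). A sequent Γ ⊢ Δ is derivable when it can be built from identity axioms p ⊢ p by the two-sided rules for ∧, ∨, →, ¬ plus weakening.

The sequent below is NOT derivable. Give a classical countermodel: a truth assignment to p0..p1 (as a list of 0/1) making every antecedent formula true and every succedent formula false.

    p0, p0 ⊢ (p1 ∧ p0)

Enumerate valuations to refute Γ ⊢ Δ:
  v=00: Γ:[p0=F, p0=F] Δ:[(p1 ∧ p0)=F] refutes=False
  v=01: Γ:[p0=F, p0=F] Δ:[(p1 ∧ p0)=F] refutes=False
  v=10: Γ:[p0=T, p0=T] Δ:[(p1 ∧ p0)=F] refutes=True  ← countermodel

Result: [1, 0]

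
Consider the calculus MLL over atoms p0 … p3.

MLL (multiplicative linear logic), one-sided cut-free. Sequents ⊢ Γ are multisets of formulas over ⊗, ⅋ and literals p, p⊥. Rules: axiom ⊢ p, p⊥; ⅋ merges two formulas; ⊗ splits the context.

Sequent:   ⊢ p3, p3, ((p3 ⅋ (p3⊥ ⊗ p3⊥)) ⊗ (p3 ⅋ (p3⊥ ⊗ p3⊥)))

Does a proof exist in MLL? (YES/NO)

Derivation (root first):
[⊗]  ⊢ p3, p3, ((p3 ⅋ (p3⊥ ⊗ p3⊥)) ⊗ (p3 ⅋ (p3⊥ ⊗ p3⊥)))
  [⅋]  ⊢ p3, (p3 ⅋ (p3⊥ ⊗ p3⊥))
    [⊗]  ⊢ p3, p3, (p3⊥ ⊗ p3⊥)
      [Ax]  ⊢ p3, p3⊥
      [Ax]  ⊢ p3, p3⊥
  [⅋]  ⊢ p3, (p3 ⅋ (p3⊥ ⊗ p3⊥))
    [⊗]  ⊢ p3, p3, (p3⊥ ⊗ p3⊥)
      [Ax]  ⊢ p3, p3⊥
      [Ax]  ⊢ p3, p3⊥

Result: YES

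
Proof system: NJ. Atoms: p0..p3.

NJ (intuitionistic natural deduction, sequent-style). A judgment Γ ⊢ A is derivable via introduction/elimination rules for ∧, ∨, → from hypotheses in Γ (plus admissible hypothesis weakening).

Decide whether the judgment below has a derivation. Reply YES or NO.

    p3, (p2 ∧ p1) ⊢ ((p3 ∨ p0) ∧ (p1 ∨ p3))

Derivation trace:
[∧I] p3, (p2 ∧ p1) ⊢ ((p3 ∨ p0) ∧ (p1 ∨ p3))
  [Wk] p3, (p2 ∧ p1) ⊢ (p3 ∨ p0)
    [∨I₁] p3 ⊢ (p3 ∨ p0)
      [Ax] p3 ⊢ p3
  [∨I₂] p3 ⊢ (p1 ∨ p3)
    [Ax] p3 ⊢ p3

Result: YES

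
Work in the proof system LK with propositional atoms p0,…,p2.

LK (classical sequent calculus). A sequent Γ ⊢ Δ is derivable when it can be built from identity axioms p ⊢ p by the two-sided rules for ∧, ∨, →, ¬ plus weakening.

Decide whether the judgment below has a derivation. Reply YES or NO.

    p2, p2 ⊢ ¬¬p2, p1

Derivation trace:
[WL] p2, p2 ⊢ ¬¬p2, p1
  [WR] p2 ⊢ ¬¬p2, p1
    [¬R] p2 ⊢ ¬¬p2
      [¬L] p2, ¬p2 ⊢ 
        [Ax] p2 ⊢ p2

Result: YES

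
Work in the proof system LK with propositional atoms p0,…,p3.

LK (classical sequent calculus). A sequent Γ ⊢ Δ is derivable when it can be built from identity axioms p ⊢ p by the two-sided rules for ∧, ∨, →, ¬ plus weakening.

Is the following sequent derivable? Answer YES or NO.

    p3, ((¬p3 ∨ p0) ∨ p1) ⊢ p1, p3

Proof tree:
[∨L] p3, ((¬p3 ∨ p0) ∨ p1) ⊢ p1, p3
  [∨L] p3, (¬p3 ∨ p0) ⊢ p3
    [¬L] p3, ¬p3 ⊢ 
      [Ax] p3 ⊢ p3
    [WL] p3, p0 ⊢ p3
      [Ax] p3 ⊢ p3
  [Ax] p1 ⊢ p1

Result: YES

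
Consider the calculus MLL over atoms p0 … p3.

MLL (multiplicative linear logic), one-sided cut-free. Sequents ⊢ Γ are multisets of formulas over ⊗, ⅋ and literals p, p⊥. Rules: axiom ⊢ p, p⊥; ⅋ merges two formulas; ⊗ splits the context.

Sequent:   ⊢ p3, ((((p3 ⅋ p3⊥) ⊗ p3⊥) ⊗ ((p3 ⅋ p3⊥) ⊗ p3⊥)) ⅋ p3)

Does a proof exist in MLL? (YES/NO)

Proof tree:
[⅋]  ⊢ p3, ((((p3 ⅋ p3⊥) ⊗ p3⊥) ⊗ ((p3 ⅋ p3⊥) ⊗ p3⊥)) ⅋ p3)
  [⊗]  ⊢ p3, p3, (((p3 ⅋ p3⊥) ⊗ p3⊥) ⊗ ((p3 ⅋ p3⊥) ⊗ p3⊥))
    [⊗]  ⊢ p3, ((p3 ⅋ p3⊥) ⊗ p3⊥)
      [⅋]  ⊢ (p3 ⅋ p3⊥)
        [Ax]  ⊢ p3, p3⊥
      [Ax]  ⊢ p3, p3⊥
    [⊗]  ⊢ p3, ((p3 ⅋ p3⊥) ⊗ p3⊥)
      [⅋]  ⊢ (p3 ⅋ p3⊥)
        [Ax]  ⊢ p3, p3⊥
      [Ax]  ⊢ p3, p3⊥

Result: YES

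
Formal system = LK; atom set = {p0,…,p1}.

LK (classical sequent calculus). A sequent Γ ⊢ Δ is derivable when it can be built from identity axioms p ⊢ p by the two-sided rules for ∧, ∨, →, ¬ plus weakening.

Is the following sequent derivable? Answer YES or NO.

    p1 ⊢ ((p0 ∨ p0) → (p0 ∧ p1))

Derivation (root first):
[→R] p1 ⊢ ((p0 ∨ p0) → (p0 ∧ p1))
  [∧R] p1, (p0 ∨ p0) ⊢ (p0 ∧ p1)
    [∨L] (p0 ∨ p0) ⊢ p0
      [Ax] p0 ⊢ p0
      [Ax] p0 ⊢ p0
    [Ax] p1 ⊢ p1

Result: YES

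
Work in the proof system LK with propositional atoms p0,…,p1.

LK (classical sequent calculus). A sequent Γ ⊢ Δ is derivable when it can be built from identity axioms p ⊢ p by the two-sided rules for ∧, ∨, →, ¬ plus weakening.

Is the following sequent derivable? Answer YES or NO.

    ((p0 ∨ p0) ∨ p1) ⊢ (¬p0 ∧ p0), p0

Enumerate valuations to refute Γ ⊢ Δ:
  v=00: Γ:[((p0 ∨ p0) ∨ p1)=F] Δ:[(¬p0 ∧ p0)=F, p0=F] refutes=False
  v=01: Γ:[((p0 ∨ p0) ∨ p1)=T] Δ:[(¬p0 ∧ p0)=F, p0=F] refutes=True  ← countermodel

Result: NO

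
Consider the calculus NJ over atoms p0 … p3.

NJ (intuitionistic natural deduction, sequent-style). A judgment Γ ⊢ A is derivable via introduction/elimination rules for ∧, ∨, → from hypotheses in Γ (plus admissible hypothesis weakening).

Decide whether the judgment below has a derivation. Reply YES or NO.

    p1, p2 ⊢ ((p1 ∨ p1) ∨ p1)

Derivation trace:
[Wk] p1, p2 ⊢ ((p1 ∨ p1) ∨ p1)
  [∨I₁] p1 ⊢ ((p1 ∨ p1) ∨ p1)
    [∨I₁] p1 ⊢ (p1 ∨ p1)
      [Ax] p1 ⊢ p1

Result: YES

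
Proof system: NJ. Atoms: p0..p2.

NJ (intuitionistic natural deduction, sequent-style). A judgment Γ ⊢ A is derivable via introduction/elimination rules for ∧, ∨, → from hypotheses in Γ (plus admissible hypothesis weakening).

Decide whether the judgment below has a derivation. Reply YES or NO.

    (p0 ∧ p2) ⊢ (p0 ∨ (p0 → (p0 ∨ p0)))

Derivation trace:
[Wk] (p0 ∧ p2) ⊢ (p0 ∨ (p0 → (p0 ∨ p0)))
  [∨I₂]  ⊢ (p0 ∨ (p0 → (p0 ∨ p0)))
    [→I]  ⊢ (p0 → (p0 ∨ p0))
      [∨I₁] p0 ⊢ (p0 ∨ p0)
        [Ax] p0 ⊢ p0

Result: YES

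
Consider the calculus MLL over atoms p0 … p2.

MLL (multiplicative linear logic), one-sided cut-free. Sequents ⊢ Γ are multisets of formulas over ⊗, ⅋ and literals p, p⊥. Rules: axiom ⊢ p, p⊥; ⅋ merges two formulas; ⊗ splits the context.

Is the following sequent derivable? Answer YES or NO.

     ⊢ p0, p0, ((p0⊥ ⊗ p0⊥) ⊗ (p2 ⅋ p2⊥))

Proof tree:
[⊗]  ⊢ p0, p0, ((p0⊥ ⊗ p0⊥) ⊗ (p2 ⅋ p2⊥))
  [⊗]  ⊢ p0, p0, (p0⊥ ⊗ p0⊥)
    [Ax]  ⊢ p0, p0⊥
    [Ax]  ⊢ p0, p0⊥
  [⅋]  ⊢ (p2 ⅋ p2⊥)
    [Ax]  ⊢ p2, p2⊥

Result: YES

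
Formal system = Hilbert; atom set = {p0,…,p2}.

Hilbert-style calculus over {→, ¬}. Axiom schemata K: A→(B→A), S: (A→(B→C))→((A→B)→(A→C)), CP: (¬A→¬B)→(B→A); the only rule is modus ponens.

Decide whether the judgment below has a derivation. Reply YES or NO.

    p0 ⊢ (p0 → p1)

Truth-table refutation:
  v=000: Γ:[p0=F] Δ:[(p0 → p1)=T] refutes=False
  v=001: Γ:[p0=F] Δ:[(p0 → p1)=T] refutes=False
  v=010: Γ:[p0=F] Δ:[(p0 → p1)=T] refutes=False
  v=011: Γ:[p0=F] Δ:[(p0 → p1)=T] refutes=False
  v=100: Γ:[p0=T] Δ:[(p0 → p1)=F] refutes=True  ← countermodel

Result: NO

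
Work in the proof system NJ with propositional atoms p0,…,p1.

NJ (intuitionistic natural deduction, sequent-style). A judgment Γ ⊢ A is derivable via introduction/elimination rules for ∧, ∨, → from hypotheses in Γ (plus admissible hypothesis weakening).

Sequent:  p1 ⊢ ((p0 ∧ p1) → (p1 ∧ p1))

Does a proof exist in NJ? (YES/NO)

Derivation (root first):
[→I] p1 ⊢ ((p0 ∧ p1) → (p1 ∧ p1))
  [Wk] p1, (p0 ∧ p1) ⊢ (p1 ∧ p1)
    [∧I] p1 ⊢ (p1 ∧ p1)
      [Ax] p1 ⊢ p1
      [Ax] p1 ⊢ p1

Result: YES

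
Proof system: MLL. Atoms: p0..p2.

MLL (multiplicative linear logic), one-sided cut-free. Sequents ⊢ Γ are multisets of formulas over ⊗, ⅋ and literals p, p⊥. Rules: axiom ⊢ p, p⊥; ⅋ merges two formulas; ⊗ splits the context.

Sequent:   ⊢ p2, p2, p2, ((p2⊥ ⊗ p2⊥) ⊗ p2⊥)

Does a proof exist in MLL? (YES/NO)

Proof tree:
[⊗]  ⊢ p2, p2, p2, ((p2⊥ ⊗ p2⊥) ⊗ p2⊥)
  [⊗]  ⊢ p2, p2, (p2⊥ ⊗ p2⊥)
    [Ax]  ⊢ p2, p2⊥
    [Ax]  ⊢ p2, p2⊥
  [Ax]  ⊢ p2, p2⊥

Result: YES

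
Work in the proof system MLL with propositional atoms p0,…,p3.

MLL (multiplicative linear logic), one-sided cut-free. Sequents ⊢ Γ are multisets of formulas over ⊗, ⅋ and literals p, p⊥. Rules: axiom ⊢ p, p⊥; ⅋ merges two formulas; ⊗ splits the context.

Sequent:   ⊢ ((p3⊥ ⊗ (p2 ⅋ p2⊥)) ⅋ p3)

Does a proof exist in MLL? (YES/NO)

Proof tree:
[⅋]  ⊢ ((p3⊥ ⊗ (p2 ⅋ p2⊥)) ⅋ p3)
  [⊗]  ⊢ p3, (p3⊥ ⊗ (p2 ⅋ p2⊥))
    [Ax]  ⊢ p3, p3⊥
    [⅋]  ⊢ (p2 ⅋ p2⊥)
      [Ax]  ⊢ p2, p2⊥

Result: YES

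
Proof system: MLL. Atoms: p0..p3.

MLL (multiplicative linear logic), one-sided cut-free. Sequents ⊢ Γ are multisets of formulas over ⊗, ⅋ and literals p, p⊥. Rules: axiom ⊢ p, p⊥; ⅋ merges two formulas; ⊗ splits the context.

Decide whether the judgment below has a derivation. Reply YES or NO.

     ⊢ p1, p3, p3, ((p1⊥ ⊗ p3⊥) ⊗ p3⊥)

Derivation (root first):
[⊗]  ⊢ p1, p3, p3, ((p1⊥ ⊗ p3⊥) ⊗ p3⊥)
  [⊗]  ⊢ p1, p3, (p1⊥ ⊗ p3⊥)
    [Ax]  ⊢ p1, p1⊥
    [Ax]  ⊢ p3, p3⊥
  [Ax]  ⊢ p3, p3⊥

Result: YES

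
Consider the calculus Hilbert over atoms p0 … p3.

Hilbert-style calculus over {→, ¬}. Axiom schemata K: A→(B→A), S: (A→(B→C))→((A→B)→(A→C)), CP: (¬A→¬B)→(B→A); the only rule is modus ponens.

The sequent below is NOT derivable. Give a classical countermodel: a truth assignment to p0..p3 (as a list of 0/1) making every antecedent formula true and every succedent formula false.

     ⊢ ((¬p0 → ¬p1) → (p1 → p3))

Enumerate valuations to refute Γ ⊢ Δ:
  v=0000: Γ:[] Δ:[((¬p0 → ¬p1) → (p1 → p3))=T] refutes=False
  v=0001: Γ:[] Δ:[((¬p0 → ¬p1) → (p1 → p3))=T] refutes=False
  v=0010: Γ:[] Δ:[((¬p0 → ¬p1) → (p1 → p3))=T] refutes=False
  v=0011: Γ:[] Δ:[((¬p0 → ¬p1) → (p1 → p3))=T] refutes=False
  v=0100: Γ:[] Δ:[((¬p0 → ¬p1) → (p1 → p3))=T] refutes=False
  v=0101: Γ:[] Δ:[((¬p0 → ¬p1) → (p1 → p3))=T] refutes=False
  v=0110: Γ:[] Δ:[((¬p0 → ¬p1) → (p1 → p3))=T] refutes=False
  v=0111: Γ:[] Δ:[((¬p0 → ¬p1) → (p1 → p3))=T] refutes=False
  v=1000: Γ:[] Δ:[((¬p0 → ¬p1) → (p1 → p3))=T] refutes=False
  v=1001: Γ:[] Δ:[((¬p0 → ¬p1) → (p1 → p3))=T] refutes=False
  v=1010: Γ:[] Δ:[((¬p0 → ¬p1) → (p1 → p3))=T] refutes=False
  v=1011: Γ:[] Δ:[((¬p0 → ¬p1) → (p1 → p3))=T] refutes=False
  v=1100: Γ:[] Δ:[((¬p0 → ¬p1) → (p1 → p3))=F] refutes=True  ← countermodel

Result: [1, 1, 0, 0]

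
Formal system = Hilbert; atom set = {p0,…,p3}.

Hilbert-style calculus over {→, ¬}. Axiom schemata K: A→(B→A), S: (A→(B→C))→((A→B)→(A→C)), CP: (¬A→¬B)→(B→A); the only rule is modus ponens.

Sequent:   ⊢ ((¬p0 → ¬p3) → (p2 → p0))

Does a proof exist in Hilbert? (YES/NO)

Search for a countermodel by truth-table:
  v=0000: Γ:[] Δ:[((¬p0 → ¬p3) → (p2 → p0))=T] refutes=False
  v=0001: Γ:[] Δ:[((¬p0 → ¬p3) → (p2 → p0))=T] refutes=False
  v=0010: Γ:[] Δ:[((¬p0 → ¬p3) → (p2 → p0))=F] refutes=True  ← countermodel

Result: NO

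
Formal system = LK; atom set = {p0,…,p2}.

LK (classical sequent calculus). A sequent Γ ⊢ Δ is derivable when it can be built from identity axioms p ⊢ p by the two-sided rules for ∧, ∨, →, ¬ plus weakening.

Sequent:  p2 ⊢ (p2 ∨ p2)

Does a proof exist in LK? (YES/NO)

Derivation trace:
[∨R] p2 ⊢ (p2 ∨ p2)
  [WR] p2 ⊢ p2, p2
    [Ax] p2 ⊢ p2

Result: YES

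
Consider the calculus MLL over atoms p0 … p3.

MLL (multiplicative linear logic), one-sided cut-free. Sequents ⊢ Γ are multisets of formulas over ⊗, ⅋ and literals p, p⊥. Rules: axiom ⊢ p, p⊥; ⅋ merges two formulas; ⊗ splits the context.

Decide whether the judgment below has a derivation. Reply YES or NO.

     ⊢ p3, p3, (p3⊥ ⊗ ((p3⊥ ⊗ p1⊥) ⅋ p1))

Derivation (root first):
[⊗]  ⊢ p3, p3, (p3⊥ ⊗ ((p3⊥ ⊗ p1⊥) ⅋ p1))
  [Ax]  ⊢ p3, p3⊥
  [⅋]  ⊢ p3, ((p3⊥ ⊗ p1⊥) ⅋ p1)
    [⊗]  ⊢ p3, p1, (p3⊥ ⊗ p1⊥)
      [Ax]  ⊢ p3, p3⊥
      [Ax]  ⊢ p1, p1⊥

Result: YES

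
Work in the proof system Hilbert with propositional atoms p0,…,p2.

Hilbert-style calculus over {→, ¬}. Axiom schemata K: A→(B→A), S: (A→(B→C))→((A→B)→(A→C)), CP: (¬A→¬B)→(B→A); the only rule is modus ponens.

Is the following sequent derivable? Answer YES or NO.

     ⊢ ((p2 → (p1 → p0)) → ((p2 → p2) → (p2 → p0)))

Search for a countermodel by truth-table:
  v=000: Γ:[] Δ:[((p2 → (p1 → p0)) → ((p2 → p2) → (p2 → p0)))=T] refutes=False
  v=001: Γ:[] Δ:[((p2 → (p1 → p0)) → ((p2 → p2) → (p2 → p0)))=F] refutes=True  ← countermodel

Result: NO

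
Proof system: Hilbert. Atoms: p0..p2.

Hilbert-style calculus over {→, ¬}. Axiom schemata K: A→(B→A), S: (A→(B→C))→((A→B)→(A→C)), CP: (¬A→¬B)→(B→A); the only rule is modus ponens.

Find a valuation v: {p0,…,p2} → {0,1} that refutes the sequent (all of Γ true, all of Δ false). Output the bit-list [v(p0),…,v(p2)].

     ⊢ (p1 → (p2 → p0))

Search for a countermodel by truth-table:
  v=000: Γ:[] Δ:[(p1 → (p2 → p0))=T] refutes=False
  v=001: Γ:[] Δ:[(p1 → (p2 → p0))=T] refutes=False
  v=010: Γ:[] Δ:[(p1 → (p2 → p0))=T] refutes=False
  v=011: Γ:[] Δ:[(p1 → (p2 → p0))=F] refutes=True  ← countermodel

Result: [0, 1, 1]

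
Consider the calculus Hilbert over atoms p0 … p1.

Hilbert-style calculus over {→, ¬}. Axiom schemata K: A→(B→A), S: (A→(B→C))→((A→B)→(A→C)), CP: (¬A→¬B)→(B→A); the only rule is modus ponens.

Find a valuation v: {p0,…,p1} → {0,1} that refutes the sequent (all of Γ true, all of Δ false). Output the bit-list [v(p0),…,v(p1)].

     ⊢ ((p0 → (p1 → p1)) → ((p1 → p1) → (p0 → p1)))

Truth-table refutation:
  v=00: Γ:[] Δ:[((p0 → (p1 → p1)) → ((p1 → p1) → (p0 → p1)))=T] refutes=False
  v=01: Γ:[] Δ:[((p0 → (p1 → p1)) → ((p1 → p1) → (p0 → p1)))=T] refutes=False
  v=10: Γ:[] Δ:[((p0 → (p1 → p1)) → ((p1 → p1) → (p0 → p1)))=F] refutes=True  ← countermodel

Result: [1, 0]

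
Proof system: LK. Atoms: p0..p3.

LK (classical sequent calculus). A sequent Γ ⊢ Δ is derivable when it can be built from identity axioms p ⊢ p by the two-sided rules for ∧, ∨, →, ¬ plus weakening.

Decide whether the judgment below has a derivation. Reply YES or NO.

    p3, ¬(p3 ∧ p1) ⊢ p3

Derivation (root first):
[¬L] p3, ¬(p3 ∧ p1) ⊢ p3
  [∧R] p3 ⊢ p3, (p3 ∧ p1)
    [Ax] p3 ⊢ p3
    [WR] p3 ⊢ p3, p1
      [Ax] p3 ⊢ p3

Result: YES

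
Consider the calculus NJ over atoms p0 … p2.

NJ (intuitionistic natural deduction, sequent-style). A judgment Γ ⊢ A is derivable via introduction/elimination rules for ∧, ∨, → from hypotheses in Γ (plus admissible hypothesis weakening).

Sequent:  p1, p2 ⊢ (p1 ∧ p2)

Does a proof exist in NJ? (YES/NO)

Derivation trace:
[∧I] p1, p2 ⊢ (p1 ∧ p2)
  [Ax] p1 ⊢ p1
  [Wk] p2, p1 ⊢ p2
    [Ax] p2 ⊢ p2

Result: YES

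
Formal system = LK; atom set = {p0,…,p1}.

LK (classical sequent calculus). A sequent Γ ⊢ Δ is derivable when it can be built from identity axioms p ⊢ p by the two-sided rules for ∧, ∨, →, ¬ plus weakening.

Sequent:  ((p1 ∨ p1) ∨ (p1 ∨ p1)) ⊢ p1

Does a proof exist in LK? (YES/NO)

Derivation (root first):
[∨L] ((p1 ∨ p1) ∨ (p1 ∨ p1)) ⊢ p1
  [∨L] (p1 ∨ p1) ⊢ p1
    [Ax] p1 ⊢ p1
    [Ax] p1 ⊢ p1
  [∨L] (p1 ∨ p1) ⊢ p1
    [Ax] p1 ⊢ p1
    [Ax] p1 ⊢ p1

Result: YES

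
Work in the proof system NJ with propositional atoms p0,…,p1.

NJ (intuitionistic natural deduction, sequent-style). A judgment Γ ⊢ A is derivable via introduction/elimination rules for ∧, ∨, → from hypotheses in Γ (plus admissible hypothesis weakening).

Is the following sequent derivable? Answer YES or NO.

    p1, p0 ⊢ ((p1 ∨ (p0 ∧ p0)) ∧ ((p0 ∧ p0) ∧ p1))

Proof tree:
[∧I] p1, p0 ⊢ ((p1 ∨ (p0 ∧ p0)) ∧ ((p0 ∧ p0) ∧ p1))
  [∨I₂] p0 ⊢ (p1 ∨ (p0 ∧ p0))
    [∧I] p0 ⊢ (p0 ∧ p0)
      [Ax] p0 ⊢ p0
      [Ax] p0 ⊢ p0
  [∧I] p1, p0 ⊢ ((p0 ∧ p0) ∧ p1)
    [∧I] p0 ⊢ (p0 ∧ p0)
      [Ax] p0 ⊢ p0
      [Ax] p0 ⊢ p0
    [Ax] p1 ⊢ p1

Result: YES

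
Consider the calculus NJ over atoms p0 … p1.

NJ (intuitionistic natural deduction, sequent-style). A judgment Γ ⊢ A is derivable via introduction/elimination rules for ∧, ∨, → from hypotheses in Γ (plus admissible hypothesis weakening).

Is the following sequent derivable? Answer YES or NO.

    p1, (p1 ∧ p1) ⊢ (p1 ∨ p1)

Proof tree:
[Wk] p1, (p1 ∧ p1) ⊢ (p1 ∨ p1)
  [∨I₂] p1 ⊢ (p1 ∨ p1)
    [Ax] p1 ⊢ p1

Result: YES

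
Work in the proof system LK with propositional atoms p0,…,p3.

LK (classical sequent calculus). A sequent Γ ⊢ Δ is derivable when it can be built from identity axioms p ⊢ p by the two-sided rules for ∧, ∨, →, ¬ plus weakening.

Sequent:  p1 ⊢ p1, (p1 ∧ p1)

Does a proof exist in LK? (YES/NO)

Proof tree:
[∧R] p1 ⊢ p1, (p1 ∧ p1)
  [Ax] p1 ⊢ p1
  [WR] p1 ⊢ p1, p1
    [Ax] p1 ⊢ p1

Result: YES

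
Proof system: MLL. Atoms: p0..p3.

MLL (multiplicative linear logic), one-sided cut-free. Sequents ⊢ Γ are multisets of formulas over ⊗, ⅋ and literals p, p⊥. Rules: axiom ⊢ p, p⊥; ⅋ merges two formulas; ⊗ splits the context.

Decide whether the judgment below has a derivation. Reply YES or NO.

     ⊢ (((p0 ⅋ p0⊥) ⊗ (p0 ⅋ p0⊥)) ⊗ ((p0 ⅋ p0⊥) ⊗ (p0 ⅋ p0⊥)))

Proof tree:
[⊗]  ⊢ (((p0 ⅋ p0⊥) ⊗ (p0 ⅋ p0⊥)) ⊗ ((p0 ⅋ p0⊥) ⊗ (p0 ⅋ p0⊥)))
  [⊗]  ⊢ ((p0 ⅋ p0⊥) ⊗ (p0 ⅋ p0⊥))
    [⅋]  ⊢ (p0 ⅋ p0⊥)
      [Ax]  ⊢ p0, p0⊥
    [⅋]  ⊢ (p0 ⅋ p0⊥)
      [Ax]  ⊢ p0, p0⊥
  [⊗]  ⊢ ((p0 ⅋ p0⊥) ⊗ (p0 ⅋ p0⊥))
    [⅋]  ⊢ (p0 ⅋ p0⊥)
      [Ax]  ⊢ p0, p0⊥
    [⅋]  ⊢ (p0 ⅋ p0⊥)
      [Ax]  ⊢ p0, p0⊥

Result: YES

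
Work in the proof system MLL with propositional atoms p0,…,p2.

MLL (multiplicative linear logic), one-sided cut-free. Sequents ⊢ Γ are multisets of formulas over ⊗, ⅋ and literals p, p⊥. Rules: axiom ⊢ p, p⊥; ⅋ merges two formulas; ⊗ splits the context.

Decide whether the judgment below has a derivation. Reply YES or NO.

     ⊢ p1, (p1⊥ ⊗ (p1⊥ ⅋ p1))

Derivation trace:
[⊗]  ⊢ p1, (p1⊥ ⊗ (p1⊥ ⅋ p1))
  [Ax]  ⊢ p1, p1⊥
  [⅋]  ⊢ (p1⊥ ⅋ p1)
    [Ax]  ⊢ p1, p1⊥

Result: YES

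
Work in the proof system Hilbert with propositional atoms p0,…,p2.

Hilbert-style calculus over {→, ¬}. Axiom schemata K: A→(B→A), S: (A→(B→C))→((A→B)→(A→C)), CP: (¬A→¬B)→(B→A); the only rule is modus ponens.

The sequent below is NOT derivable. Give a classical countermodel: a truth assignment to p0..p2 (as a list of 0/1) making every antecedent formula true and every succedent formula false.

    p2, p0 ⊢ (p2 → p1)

Enumerate valuations to refute Γ ⊢ Δ:
  v=000: Γ:[p2=F, p0=F] Δ:[(p2 → p1)=T] refutes=False
  v=001: Γ:[p2=T, p0=F] Δ:[(p2 → p1)=F] refutes=False
  v=010: Γ:[p2=F, p0=F] Δ:[(p2 → p1)=T] refutes=False
  v=011: Γ:[p2=T, p0=F] Δ:[(p2 → p1)=T] refutes=False
  v=100: Γ:[p2=F, p0=T] Δ:[(p2 → p1)=T] refutes=False
  v=101: Γ:[p2=T, p0=T] Δ:[(p2 → p1)=F] refutes=True  ← countermodel

Result: [1, 0, 1]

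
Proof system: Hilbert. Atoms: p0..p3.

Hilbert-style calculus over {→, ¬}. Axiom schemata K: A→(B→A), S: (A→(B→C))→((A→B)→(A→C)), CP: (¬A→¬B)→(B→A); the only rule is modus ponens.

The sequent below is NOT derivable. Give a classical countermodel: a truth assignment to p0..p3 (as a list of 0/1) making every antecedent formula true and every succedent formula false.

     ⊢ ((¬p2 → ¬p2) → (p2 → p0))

Enumerate valuations to refute Γ ⊢ Δ:
  v=0000: Γ:[] Δ:[((¬p2 → ¬p2) → (p2 → p0))=T] refutes=False
  v=0001: Γ:[] Δ:[((¬p2 → ¬p2) → (p2 → p0))=T] refutes=False
  v=0010: Γ:[] Δ:[((¬p2 → ¬p2) → (p2 → p0))=F] refutes=True  ← countermodel

Result: [0, 0, 1, 0]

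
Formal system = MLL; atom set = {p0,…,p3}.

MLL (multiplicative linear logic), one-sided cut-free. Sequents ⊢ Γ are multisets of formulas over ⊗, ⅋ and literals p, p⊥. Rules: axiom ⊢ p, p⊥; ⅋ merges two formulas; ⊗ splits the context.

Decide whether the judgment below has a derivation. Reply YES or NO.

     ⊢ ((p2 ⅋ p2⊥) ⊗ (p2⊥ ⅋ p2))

Proof tree:
[⊗]  ⊢ ((p2 ⅋ p2⊥) ⊗ (p2⊥ ⅋ p2))
  [⅋]  ⊢ (p2 ⅋ p2⊥)
    [Ax]  ⊢ p2, p2⊥
  [⅋]  ⊢ (p2⊥ ⅋ p2)
    [Ax]  ⊢ p2, p2⊥

Result: YES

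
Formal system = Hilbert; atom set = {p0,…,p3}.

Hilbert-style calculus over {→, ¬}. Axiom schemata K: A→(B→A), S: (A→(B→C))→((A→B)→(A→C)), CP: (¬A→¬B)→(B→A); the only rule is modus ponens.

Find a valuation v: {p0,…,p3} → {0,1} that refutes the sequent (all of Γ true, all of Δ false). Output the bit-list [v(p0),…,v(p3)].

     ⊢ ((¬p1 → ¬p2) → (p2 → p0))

Search for a countermodel by truth-table:
  v=0000: Γ:[] Δ:[((¬p1 → ¬p2) → (p2 → p0))=T] refutes=False
  v=0001: Γ:[] Δ:[((¬p1 → ¬p2) → (p2 → p0))=T] refutes=False
  v=0010: Γ:[] Δ:[((¬p1 → ¬p2) → (p2 → p0))=T] refutes=False
  v=0011: Γ:[] Δ:[((¬p1 → ¬p2) → (p2 → p0))=T] refutes=False
  v=0100: Γ:[] Δ:[((¬p1 → ¬p2) → (p2 → p0))=T] refutes=False
  v=0101: Γ:[] Δ:[((¬p1 → ¬p2) → (p2 → p0))=T] refutes=False
  v=0110: Γ:[] Δ:[((¬p1 → ¬p2) → (p2 → p0))=F] refutes=True  ← countermodel

Result: [0, 1, 1, 0]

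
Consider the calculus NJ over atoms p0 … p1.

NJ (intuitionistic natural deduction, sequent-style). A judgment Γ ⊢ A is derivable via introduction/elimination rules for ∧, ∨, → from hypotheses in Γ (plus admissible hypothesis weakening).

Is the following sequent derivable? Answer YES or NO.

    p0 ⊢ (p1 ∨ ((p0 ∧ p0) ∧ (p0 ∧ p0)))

Derivation (root first):
[∨I₂] p0 ⊢ (p1 ∨ ((p0 ∧ p0) ∧ (p0 ∧ p0)))
  [∧I] p0 ⊢ ((p0 ∧ p0) ∧ (p0 ∧ p0))
    [∧I] p0 ⊢ (p0 ∧ p0)
      [Ax] p0 ⊢ p0
      [Ax] p0 ⊢ p0
    [∧I] p0 ⊢ (p0 ∧ p0)
      [Ax] p0 ⊢ p0
      [Ax] p0 ⊢ p0

Result: YES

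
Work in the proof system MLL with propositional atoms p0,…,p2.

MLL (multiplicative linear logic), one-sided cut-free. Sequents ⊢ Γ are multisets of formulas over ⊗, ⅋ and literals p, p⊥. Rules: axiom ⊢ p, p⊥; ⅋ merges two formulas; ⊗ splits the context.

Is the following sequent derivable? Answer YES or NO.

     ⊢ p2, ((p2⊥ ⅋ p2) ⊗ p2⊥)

Derivation (root first):
[⊗]  ⊢ p2, ((p2⊥ ⅋ p2) ⊗ p2⊥)
  [⅋]  ⊢ (p2⊥ ⅋ p2)
    [Ax]  ⊢ p2, p2⊥
  [Ax]  ⊢ p2, p2⊥

Result: YES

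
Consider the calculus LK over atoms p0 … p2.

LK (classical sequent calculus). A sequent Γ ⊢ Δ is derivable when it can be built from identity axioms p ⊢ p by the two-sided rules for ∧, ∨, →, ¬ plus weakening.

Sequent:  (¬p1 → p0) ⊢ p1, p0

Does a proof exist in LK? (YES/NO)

Proof tree:
[→L] (¬p1 → p0) ⊢ p1, p0
  [¬R]  ⊢ p1, ¬p1
    [Ax] p1 ⊢ p1
  [Ax] p0 ⊢ p0

Result: YES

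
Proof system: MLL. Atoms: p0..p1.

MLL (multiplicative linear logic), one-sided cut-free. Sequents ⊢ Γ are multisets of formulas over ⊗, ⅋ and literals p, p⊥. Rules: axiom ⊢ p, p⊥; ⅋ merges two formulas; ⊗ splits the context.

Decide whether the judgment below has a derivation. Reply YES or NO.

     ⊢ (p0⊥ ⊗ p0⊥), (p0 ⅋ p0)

Derivation trace:
[⅋]  ⊢ (p0⊥ ⊗ p0⊥), (p0 ⅋ p0)
  [⊗]  ⊢ p0, p0, (p0⊥ ⊗ p0⊥)
    [Ax]  ⊢ p0, p0⊥
    [Ax]  ⊢ p0, p0⊥

Result: YES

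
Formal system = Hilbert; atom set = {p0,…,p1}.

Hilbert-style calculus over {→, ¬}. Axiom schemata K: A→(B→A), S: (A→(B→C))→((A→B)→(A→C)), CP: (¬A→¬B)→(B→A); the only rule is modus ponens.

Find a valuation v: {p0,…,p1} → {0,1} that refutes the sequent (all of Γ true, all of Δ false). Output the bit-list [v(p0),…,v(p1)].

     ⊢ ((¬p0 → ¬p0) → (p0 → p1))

Enumerate valuations to refute Γ ⊢ Δ:
  v=00: Γ:[] Δ:[((¬p0 → ¬p0) → (p0 → p1))=T] refutes=False
  v=01: Γ:[] Δ:[((¬p0 → ¬p0) → (p0 → p1))=T] refutes=False
  v=10: Γ:[] Δ:[((¬p0 → ¬p0) → (p0 → p1))=F] refutes=True  ← countermodel

Result: [1, 0]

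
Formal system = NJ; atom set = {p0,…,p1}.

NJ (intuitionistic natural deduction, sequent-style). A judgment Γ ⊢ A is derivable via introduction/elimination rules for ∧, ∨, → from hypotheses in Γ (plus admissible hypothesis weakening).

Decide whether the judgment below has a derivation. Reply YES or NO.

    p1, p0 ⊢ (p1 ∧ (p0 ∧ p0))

Proof tree:
[∧I] p1, p0 ⊢ (p1 ∧ (p0 ∧ p0))
  [Ax] p1 ⊢ p1
  [∧I] p0 ⊢ (p0 ∧ p0)
    [Ax] p0 ⊢ p0
    [Ax] p0 ⊢ p0

Result: YES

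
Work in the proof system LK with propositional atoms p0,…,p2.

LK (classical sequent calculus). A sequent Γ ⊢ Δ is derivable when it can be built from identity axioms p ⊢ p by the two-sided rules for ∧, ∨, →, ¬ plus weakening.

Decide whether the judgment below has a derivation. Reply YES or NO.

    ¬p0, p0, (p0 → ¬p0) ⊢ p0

Derivation (root first):
[→L] ¬p0, p0, (p0 → ¬p0) ⊢ p0
  [¬L] p0, ¬p0 ⊢ p0
    [WR] p0 ⊢ p0, p0
      [Ax] p0 ⊢ p0
  [¬L] p0, ¬p0 ⊢ p0
    [WR] p0 ⊢ p0, p0
      [Ax] p0 ⊢ p0

Result: YES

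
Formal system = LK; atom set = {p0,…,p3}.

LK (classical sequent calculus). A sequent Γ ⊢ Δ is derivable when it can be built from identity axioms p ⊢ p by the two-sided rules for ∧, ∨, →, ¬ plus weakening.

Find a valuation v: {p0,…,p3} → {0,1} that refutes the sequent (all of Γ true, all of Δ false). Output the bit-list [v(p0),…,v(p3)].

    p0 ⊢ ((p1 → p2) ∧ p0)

Search for a countermodel by truth-table:
  v=0000: Γ:[p0=F] Δ:[((p1 → p2) ∧ p0)=F] refutes=False
  v=0001: Γ:[p0=F] Δ:[((p1 → p2) ∧ p0)=F] refutes=False
  v=0010: Γ:[p0=F] Δ:[((p1 → p2) ∧ p0)=F] refutes=False
  v=0011: Γ:[p0=F] Δ:[((p1 → p2) ∧ p0)=F] refutes=False
  v=0100: Γ:[p0=F] Δ:[((p1 → p2) ∧ p0)=F] refutes=False
  v=0101: Γ:[p0=F] Δ:[((p1 → p2) ∧ p0)=F] refutes=False
  v=0110: Γ:[p0=F] Δ:[((p1 → p2) ∧ p0)=F] refutes=False
  v=0111: Γ:[p0=F] Δ:[((p1 → p2) ∧ p0)=F] refutes=False
  v=1000: Γ:[p0=T] Δ:[((p1 → p2) ∧ p0)=T] refutes=False
  v=1001: Γ:[p0=T] Δ:[((p1 → p2) ∧ p0)=T] refutes=False
  v=1010: Γ:[p0=T] Δ:[((p1 → p2) ∧ p0)=T] refutes=False
  v=1011: Γ:[p0=T] Δ:[((p1 → p2) ∧ p0)=T] refutes=False
  v=1100: Γ:[p0=T] Δ:[((p1 → p2) ∧ p0)=F] refutes=True  ← countermodel

Result: [1, 1, 0, 0]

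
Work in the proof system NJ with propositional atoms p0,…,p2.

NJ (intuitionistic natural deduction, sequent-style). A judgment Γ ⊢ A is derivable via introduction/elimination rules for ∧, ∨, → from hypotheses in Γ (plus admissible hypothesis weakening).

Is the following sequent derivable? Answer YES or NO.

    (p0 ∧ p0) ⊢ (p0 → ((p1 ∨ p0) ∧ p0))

Derivation (root first):
[→I] (p0 ∧ p0) ⊢ (p0 → ((p1 ∨ p0) ∧ p0))
  [∧I] (p0 ∧ p0), p0 ⊢ ((p1 ∨ p0) ∧ p0)
    [∨I₂] p0 ⊢ (p1 ∨ p0)
      [Ax] p0 ⊢ p0
    [Wk] p0, (p0 ∧ p0) ⊢ p0
      [Ax] p0 ⊢ p0

Result: YES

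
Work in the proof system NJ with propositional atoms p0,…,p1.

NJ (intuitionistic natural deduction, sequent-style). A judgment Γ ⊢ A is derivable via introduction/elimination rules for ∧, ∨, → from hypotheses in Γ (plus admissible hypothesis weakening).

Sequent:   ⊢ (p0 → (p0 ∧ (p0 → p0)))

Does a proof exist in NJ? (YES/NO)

Proof tree:
[→I]  ⊢ (p0 → (p0 ∧ (p0 → p0)))
  [∧I] p0 ⊢ (p0 ∧ (p0 → p0))
    [Ax] p0 ⊢ p0
    [→I]  ⊢ (p0 → p0)
      [Ax] p0 ⊢ p0

Result: YES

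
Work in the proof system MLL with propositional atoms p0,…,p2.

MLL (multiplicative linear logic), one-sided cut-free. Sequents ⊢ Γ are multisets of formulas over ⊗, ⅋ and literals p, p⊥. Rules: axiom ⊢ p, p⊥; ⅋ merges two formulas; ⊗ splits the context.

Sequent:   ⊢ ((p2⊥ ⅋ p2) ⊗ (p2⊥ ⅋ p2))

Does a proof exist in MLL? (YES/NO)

Proof tree:
[⊗]  ⊢ ((p2⊥ ⅋ p2) ⊗ (p2⊥ ⅋ p2))
  [⅋]  ⊢ (p2⊥ ⅋ p2)
    [Ax]  ⊢ p2, p2⊥
  [⅋]  ⊢ (p2⊥ ⅋ p2)
    [Ax]  ⊢ p2, p2⊥

Result: YES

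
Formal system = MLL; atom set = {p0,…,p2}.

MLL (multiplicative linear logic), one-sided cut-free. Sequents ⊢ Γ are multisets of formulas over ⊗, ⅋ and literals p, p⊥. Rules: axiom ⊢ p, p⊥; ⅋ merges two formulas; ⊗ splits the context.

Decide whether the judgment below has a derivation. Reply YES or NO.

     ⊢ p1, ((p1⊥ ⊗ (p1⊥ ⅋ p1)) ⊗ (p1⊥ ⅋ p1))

Derivation (root first):
[⊗]  ⊢ p1, ((p1⊥ ⊗ (p1⊥ ⅋ p1)) ⊗ (p1⊥ ⅋ p1))
  [⊗]  ⊢ p1, (p1⊥ ⊗ (p1⊥ ⅋ p1))
    [Ax]  ⊢ p1, p1⊥
    [⅋]  ⊢ (p1⊥ ⅋ p1)
      [Ax]  ⊢ p1, p1⊥
  [⅋]  ⊢ (p1⊥ ⅋ p1)
    [Ax]  ⊢ p1, p1⊥

Result: YES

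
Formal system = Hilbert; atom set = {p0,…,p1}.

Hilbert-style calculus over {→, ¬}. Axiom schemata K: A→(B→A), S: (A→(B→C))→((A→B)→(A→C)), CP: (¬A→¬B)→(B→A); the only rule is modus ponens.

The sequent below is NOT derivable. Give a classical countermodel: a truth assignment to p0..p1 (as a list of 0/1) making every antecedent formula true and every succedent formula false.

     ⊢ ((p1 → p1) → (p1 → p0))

Search for a countermodel by truth-table:
  v=00: Γ:[] Δ:[((p1 → p1) → (p1 → p0))=T] refutes=False
  v=01: Γ:[] Δ:[((p1 → p1) → (p1 → p0))=F] refutes=True  ← countermodel

Result: [0, 1]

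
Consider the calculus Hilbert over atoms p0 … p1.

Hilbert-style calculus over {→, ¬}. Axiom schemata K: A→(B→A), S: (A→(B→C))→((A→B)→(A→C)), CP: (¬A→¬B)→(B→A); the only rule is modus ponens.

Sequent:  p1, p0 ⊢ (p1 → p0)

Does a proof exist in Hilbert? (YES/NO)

Derivation trace:
[MP] p1, p0 ⊢ (p1 → p0)
  [K]  ⊢ (p0 → (p1 → p0))
  [MP] p1, p0 ⊢ p0
    [MP] p0 ⊢ (p1 → p0)
      [K]  ⊢ (p0 → (p1 → p0))
      [Hyp] p0 ⊢ p0
    [Hyp] p1 ⊢ p1

Result: YES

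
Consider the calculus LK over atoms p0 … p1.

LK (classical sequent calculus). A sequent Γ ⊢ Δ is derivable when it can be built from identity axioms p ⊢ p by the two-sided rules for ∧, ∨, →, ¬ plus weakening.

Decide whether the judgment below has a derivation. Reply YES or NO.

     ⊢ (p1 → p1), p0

Derivation (root first):
[WR]  ⊢ (p1 → p1), p0
  [→R]  ⊢ (p1 → p1)
    [Ax] p1 ⊢ p1

Result: YES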